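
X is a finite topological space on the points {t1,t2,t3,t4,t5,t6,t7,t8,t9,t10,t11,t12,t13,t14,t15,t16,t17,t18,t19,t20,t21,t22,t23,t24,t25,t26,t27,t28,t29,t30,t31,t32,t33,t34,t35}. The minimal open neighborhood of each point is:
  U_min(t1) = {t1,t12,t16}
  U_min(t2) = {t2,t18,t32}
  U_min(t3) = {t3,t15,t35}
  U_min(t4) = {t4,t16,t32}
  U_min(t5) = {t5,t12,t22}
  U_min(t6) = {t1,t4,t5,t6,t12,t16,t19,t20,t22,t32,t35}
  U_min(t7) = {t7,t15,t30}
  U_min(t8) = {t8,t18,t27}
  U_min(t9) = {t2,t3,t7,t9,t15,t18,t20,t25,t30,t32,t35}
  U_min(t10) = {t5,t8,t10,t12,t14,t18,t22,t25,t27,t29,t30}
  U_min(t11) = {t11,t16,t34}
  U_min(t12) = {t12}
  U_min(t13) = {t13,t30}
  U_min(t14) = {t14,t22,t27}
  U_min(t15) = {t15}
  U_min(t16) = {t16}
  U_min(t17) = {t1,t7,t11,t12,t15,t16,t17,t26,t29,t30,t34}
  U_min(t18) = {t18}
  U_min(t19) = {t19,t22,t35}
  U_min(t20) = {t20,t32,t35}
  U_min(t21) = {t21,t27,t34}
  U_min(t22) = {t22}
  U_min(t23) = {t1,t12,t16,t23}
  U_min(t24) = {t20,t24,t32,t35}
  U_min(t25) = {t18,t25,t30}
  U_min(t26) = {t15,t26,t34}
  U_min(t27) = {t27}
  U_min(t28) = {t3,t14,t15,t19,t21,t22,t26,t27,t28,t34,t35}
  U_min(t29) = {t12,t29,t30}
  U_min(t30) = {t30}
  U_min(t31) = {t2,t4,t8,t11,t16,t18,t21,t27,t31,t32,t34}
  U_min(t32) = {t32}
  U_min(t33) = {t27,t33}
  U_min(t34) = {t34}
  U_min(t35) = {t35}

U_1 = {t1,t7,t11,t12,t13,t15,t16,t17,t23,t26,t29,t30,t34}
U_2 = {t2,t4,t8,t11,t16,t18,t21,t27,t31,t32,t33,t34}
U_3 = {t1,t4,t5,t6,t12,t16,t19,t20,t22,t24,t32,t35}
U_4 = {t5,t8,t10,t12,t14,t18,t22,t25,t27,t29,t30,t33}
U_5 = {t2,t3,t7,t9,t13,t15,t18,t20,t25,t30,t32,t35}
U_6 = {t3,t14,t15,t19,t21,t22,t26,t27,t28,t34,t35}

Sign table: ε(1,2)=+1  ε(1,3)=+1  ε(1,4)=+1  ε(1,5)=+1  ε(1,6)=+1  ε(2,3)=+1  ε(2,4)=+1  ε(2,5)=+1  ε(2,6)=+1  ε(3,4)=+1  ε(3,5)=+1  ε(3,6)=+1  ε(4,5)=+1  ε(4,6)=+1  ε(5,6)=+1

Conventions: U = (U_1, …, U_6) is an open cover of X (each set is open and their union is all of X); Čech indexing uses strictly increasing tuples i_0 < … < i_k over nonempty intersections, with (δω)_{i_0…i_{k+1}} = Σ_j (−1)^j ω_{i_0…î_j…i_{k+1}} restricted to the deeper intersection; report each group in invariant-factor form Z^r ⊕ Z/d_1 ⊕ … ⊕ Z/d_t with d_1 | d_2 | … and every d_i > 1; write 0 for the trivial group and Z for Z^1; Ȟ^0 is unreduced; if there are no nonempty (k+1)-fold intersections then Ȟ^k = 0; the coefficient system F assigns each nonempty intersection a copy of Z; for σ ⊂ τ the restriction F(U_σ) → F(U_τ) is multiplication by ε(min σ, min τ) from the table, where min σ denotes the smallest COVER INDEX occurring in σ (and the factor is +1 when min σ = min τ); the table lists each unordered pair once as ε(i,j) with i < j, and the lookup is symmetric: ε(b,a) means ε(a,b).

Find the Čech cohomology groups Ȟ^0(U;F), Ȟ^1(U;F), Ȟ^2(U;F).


cover nerve:
  U12={t11,t16,t34} U13={t1,t12,t16} U14={t12,t29,t30} U15={t7,t13,t15,t30} U16={t15,t26,t34} U23={t4,t16,t32} U24={t8,t18,t27,t33} U25={t2,t18,t32} U26={t21,t27,t34} U34={t5,t12,t22} U35={t20,t32,t35} U36={t19,t22,t35} U45={t18,t25,t30} U46={t14,t22,t27} U56={t3,t15,t35}
  U123={t16} U126={t34} U134={t12} U145={t30} U156={t15} U235={t32} U245={t18} U246={t27} U346={t22} U356={t35}
C dims 6,15,10; δ0: rk 5, SNF 1^5; δ1: rk 10, SNF 1^9·2
Ȟ^0: (6−5)−0=1 ⇒ Z
Ȟ^1: (15−10)−5=0 ⇒ 0
Ȟ^2: (10−0)−10=0 plus torsion [2] ⇒ Z/2

Ȟ^0 ≅ Z, Ȟ^1 ≅ 0, Ȟ^2 ≅ Z/2


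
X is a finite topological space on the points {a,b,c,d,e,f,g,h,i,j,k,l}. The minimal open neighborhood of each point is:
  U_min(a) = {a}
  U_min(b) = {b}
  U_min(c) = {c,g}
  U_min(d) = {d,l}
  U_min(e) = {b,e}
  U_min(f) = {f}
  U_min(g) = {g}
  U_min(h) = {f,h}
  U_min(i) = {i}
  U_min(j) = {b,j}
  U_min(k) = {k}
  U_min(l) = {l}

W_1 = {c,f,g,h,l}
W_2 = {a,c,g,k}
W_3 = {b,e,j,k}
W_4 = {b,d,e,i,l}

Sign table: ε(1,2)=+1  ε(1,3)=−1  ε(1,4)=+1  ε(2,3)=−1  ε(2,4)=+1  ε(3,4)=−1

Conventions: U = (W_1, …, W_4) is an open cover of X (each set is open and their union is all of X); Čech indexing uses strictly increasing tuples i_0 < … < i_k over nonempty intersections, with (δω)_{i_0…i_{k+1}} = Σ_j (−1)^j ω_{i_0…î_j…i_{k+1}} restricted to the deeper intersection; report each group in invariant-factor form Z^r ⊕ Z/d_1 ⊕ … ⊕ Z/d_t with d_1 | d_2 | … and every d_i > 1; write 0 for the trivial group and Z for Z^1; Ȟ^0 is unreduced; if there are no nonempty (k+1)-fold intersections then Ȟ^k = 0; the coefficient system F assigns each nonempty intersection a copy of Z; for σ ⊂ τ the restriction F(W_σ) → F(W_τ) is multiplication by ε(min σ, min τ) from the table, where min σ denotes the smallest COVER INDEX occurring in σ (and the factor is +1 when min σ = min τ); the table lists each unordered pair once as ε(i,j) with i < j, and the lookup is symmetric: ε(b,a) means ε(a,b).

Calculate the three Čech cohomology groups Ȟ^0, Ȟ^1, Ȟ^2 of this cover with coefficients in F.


Ȟ^0(U;F) ≅ Z, Ȟ^1(U;F) ≅ Z and Ȟ^2(U;F) ≅ 0

nerve of the cover:
  W12={c,g} W14={l} W23={k} W34={b,e}
C dims 4,4; δ0: rk 3, SNF 1^3
Ȟ^0 = (4 − 3) − 0 = 1, so Ȟ^0 ≅ Z
Ȟ^1 = (4 − 0) − 3 = 1, so Ȟ^1 ≅ Z
Ȟ^2 = (0 − 0) − 0 = 0, so Ȟ^2 ≅ 0


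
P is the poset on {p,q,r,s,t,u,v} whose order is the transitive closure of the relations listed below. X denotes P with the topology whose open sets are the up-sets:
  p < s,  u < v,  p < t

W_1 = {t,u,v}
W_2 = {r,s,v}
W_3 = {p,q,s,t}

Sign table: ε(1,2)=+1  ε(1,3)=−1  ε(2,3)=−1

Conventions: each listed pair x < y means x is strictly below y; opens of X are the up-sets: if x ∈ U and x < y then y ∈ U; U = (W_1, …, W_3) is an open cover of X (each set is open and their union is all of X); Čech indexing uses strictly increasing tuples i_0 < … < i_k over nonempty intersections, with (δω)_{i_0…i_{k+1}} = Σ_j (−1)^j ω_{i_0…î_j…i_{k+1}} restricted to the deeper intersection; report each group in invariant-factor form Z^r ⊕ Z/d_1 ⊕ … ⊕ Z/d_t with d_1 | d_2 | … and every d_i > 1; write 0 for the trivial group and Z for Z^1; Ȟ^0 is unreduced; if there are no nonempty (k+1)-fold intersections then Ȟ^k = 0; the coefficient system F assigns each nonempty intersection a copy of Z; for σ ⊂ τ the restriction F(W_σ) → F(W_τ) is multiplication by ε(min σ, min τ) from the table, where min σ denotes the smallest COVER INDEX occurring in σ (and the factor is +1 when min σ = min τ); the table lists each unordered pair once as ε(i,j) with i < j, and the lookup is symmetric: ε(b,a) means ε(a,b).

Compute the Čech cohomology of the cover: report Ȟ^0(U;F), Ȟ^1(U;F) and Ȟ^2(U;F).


Ȟ^0 = Z; Ȟ^1 = Z; Ȟ^2 = 0

nonempty overlaps:
  W12={v} W13={t} W23={s}
C dims 3,3; δ0: rk 2, SNF 1^2
degree 0: 3−2−0 = 1 → Ȟ^0 ≅ Z
degree 1: 3−0−2 = 1 → Ȟ^1 ≅ Z
degree 2: 0−0−0 = 0 → Ȟ^2 ≅ 0


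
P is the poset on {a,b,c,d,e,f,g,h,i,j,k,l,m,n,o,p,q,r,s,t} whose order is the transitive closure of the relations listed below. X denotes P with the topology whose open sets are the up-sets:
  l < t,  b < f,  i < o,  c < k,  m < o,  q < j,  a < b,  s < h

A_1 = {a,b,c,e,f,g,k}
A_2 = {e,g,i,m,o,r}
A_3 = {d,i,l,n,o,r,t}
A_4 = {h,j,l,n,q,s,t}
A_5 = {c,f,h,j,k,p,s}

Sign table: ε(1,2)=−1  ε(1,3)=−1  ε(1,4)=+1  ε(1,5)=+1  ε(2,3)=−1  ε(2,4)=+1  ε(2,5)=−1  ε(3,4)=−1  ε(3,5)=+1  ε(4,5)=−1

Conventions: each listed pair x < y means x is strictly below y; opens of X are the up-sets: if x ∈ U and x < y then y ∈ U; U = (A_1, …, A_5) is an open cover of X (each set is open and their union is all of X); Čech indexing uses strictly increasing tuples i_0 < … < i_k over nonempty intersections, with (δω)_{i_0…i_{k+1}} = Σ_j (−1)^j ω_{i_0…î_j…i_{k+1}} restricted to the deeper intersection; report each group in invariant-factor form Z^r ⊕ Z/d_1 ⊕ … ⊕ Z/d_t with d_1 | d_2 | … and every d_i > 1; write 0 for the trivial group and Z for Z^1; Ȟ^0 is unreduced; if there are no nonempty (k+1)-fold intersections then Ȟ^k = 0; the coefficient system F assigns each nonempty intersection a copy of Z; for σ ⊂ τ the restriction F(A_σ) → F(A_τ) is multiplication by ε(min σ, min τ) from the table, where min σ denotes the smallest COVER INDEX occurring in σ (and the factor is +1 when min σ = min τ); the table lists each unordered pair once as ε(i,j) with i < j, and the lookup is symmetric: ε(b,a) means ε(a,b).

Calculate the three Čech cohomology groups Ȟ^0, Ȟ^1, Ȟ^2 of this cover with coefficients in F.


Ȟ^0(U;F) ≅ Z, Ȟ^1(U;F) ≅ Z, Ȟ^2(U;F) ≅ 0

intersection data:
  A12={e,g} A15={c,f,k} A23={i,o,r} A34={l,n,t} A45={h,j,s}
C dims 5,5; δ0: rk 4, SNF 1^4
Ȟ^0 = (5 − 4) − 0 = 1, so Ȟ^0 ≅ Z
Ȟ^1 = (5 − 0) − 4 = 1, so Ȟ^1 ≅ Z
Ȟ^2 = (0 − 0) − 0 = 0, so Ȟ^2 ≅ 0


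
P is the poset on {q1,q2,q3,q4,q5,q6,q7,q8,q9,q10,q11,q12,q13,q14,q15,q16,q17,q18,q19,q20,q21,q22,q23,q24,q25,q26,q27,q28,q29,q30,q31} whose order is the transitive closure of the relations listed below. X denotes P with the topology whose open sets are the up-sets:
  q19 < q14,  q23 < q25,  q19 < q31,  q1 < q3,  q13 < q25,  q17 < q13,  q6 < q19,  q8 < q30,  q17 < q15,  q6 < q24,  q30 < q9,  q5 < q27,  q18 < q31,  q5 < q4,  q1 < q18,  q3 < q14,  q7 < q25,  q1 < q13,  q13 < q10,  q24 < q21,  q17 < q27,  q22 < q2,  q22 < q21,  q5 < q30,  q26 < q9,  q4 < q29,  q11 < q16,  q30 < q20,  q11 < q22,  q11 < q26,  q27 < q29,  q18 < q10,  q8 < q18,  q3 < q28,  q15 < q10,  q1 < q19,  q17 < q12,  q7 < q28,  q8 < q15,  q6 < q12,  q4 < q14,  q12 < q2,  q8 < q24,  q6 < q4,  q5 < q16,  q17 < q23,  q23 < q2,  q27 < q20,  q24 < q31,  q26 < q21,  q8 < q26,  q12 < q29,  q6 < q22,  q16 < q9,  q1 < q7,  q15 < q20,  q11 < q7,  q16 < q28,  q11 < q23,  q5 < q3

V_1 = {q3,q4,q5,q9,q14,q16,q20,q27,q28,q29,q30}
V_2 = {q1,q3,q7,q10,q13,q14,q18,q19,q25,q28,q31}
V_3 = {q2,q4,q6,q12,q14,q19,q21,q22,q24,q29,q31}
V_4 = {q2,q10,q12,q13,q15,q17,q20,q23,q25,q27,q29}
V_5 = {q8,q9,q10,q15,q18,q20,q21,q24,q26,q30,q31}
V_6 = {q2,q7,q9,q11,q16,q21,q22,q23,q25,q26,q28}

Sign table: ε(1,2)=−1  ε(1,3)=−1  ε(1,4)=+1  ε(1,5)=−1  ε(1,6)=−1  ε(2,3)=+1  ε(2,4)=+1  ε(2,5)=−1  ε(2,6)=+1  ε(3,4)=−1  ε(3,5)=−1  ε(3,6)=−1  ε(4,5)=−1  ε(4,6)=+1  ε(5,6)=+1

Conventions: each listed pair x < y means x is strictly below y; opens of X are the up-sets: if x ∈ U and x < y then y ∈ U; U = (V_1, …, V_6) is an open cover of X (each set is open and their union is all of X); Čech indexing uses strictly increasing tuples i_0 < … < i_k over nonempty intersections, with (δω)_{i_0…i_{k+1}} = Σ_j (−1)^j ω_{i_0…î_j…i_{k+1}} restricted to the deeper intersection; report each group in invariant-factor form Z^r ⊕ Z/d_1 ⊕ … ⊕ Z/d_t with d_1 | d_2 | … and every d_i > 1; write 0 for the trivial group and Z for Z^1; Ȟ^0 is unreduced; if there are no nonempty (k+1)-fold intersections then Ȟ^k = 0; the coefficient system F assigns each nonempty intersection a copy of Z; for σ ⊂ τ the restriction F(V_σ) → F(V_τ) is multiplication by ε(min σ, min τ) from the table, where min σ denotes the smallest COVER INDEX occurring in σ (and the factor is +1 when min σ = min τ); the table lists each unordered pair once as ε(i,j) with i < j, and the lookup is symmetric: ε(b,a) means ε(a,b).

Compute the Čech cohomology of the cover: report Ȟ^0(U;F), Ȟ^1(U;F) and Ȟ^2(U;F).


Ȟ^0(U;F) ≅ 0, Ȟ^1(U;F) ≅ Z/2, Ȟ^2(U;F) ≅ Z

nonempty overlaps:
  V12={q3,q14,q28} V13={q4,q14,q29} V14={q20,q27,q29} V15={q9,q20,q30} V16={q9,q16,q28} V23={q14,q19,q31} V24={q10,q13,q25} V25={q10,q18,q31} V26={q7,q25,q28} V34={q2,q12,q29} V35={q21,q24,q31} V36={q2,q21,q22} V45={q10,q15,q20} V46={q2,q23,q25} V56={q9,q21,q26}
  V123={q14} V126={q28} V134={q29} V145={q20} V156={q9} V235={q31} V245={q10} V246={q25} V346={q2} V356={q21}
C dims 6,15,10; δ0: rk 6, SNF 1^5·2; δ1: rk 9, SNF 1^9
degree 0: 6−6−0 = 0 → Ȟ^0 ≅ 0
degree 1: 15−9−6 = 0 plus torsion [2] → Ȟ^1 ≅ Z/2
degree 2: 10−0−9 = 1 → Ȟ^2 ≅ Z


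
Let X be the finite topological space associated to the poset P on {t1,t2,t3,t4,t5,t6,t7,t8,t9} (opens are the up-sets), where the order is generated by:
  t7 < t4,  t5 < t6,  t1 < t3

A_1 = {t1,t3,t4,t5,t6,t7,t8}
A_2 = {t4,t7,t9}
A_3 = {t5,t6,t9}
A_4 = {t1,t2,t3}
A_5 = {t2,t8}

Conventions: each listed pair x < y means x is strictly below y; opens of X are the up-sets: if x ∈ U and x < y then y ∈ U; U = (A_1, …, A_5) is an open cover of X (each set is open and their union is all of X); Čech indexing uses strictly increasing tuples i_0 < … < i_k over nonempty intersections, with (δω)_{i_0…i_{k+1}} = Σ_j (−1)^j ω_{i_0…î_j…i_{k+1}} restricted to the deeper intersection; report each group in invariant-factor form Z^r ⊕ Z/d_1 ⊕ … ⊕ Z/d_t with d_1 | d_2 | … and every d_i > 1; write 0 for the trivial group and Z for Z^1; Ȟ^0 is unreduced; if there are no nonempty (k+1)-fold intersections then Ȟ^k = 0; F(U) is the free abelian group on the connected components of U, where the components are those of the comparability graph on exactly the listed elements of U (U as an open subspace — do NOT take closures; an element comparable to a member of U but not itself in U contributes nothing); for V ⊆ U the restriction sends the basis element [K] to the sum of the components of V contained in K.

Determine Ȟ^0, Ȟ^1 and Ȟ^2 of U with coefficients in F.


nonempty overlaps:
  A12={t4,t7} A13={t5,t6} A14={t1,t3} A15={t8} A23={t9} A45={t2}
components per intersection:
  A1: {t1,t3} {t4,t7} {t5,t6} {t8}
  A2: {t4,t7} {t9}
  A3: {t5,t6} {t9}
  A4: {t1,t3} {t2}
  A5: {t2} {t8}
  A12: {t4,t7}
  A13: {t5,t6}
  A14: {t1,t3}
  A15: {t8}
  A23: {t9}
  A45: {t2}
C dims 12,6; δ0: rk 6, SNF 1^6
degree 0: 12−6−0 = 6 → Ȟ^0 ≅ Z^6
degree 1: 6−0−6 = 0 → Ȟ^1 ≅ 0
degree 2: 0−0−0 = 0 → Ȟ^2 ≅ 0

Ȟ^0 = Z^6; Ȟ^1 = 0; Ȟ^2 = 0


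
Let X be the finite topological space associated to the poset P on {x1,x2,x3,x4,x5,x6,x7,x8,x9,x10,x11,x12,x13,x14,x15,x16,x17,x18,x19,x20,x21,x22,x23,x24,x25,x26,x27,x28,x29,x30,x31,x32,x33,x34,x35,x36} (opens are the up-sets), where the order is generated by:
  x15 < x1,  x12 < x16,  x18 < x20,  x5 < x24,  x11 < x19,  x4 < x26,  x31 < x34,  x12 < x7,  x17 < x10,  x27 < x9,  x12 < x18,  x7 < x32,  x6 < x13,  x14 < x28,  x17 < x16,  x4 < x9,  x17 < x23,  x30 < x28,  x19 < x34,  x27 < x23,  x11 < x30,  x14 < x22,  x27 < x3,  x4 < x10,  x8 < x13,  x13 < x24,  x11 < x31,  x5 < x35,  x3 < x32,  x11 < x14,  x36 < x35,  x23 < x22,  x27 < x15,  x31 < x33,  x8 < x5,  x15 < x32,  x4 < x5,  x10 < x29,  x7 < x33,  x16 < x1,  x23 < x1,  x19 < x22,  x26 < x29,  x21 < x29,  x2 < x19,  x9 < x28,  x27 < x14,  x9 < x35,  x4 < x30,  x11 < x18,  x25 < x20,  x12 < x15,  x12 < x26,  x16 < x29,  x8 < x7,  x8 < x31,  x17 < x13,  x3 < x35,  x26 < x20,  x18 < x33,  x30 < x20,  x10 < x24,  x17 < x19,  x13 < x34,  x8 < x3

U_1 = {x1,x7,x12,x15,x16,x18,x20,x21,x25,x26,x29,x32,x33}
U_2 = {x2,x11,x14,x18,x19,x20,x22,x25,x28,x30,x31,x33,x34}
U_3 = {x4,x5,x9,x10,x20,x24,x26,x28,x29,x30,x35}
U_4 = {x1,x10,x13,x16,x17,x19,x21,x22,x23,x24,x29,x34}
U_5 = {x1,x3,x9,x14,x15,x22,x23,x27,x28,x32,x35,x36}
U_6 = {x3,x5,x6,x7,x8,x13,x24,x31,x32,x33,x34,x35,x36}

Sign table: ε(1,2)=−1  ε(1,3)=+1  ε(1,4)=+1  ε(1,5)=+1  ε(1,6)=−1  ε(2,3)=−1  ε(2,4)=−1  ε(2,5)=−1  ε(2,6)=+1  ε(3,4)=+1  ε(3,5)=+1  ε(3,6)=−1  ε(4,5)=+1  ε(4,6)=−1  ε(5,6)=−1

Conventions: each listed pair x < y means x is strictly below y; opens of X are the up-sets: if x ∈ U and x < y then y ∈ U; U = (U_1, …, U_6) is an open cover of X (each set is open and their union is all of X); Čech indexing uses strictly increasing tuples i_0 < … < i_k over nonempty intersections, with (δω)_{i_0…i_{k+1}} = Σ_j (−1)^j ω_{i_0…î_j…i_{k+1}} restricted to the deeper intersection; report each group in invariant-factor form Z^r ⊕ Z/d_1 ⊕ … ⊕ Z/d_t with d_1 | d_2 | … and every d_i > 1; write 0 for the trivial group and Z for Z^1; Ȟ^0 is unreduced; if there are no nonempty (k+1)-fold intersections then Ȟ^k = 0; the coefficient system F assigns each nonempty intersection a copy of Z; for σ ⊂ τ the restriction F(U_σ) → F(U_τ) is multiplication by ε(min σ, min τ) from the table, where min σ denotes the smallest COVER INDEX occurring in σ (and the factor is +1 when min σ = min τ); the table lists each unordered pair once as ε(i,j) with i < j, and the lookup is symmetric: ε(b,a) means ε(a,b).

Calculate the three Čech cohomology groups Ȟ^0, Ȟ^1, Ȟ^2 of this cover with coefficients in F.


intersection data:
  U12={x18,x20,x25,x33} U13={x20,x26,x29} U14={x1,x16,x21,x29} U15={x1,x15,x32} U16={x7,x32,x33} U23={x20,x28,x30} U24={x19,x22,x34} U25={x14,x22,x28} U26={x31,x33,x34} U34={x10,x24,x29} U35={x9,x28,x35} U36={x5,x24,x35} U45={x1,x22,x23} U46={x13,x24,x34} U56={x3,x32,x35,x36}
  U123={x20} U126={x33} U134={x29} U145={x1} U156={x32} U235={x28} U245={x22} U246={x34} U346={x24} U356={x35}
C dims 6,15,10; δ0: rk 5, SNF 1^5; δ1: rk 10, SNF 1^9·2
Ȟ^0 = (6 − 5) − 0 = 1, so Ȟ^0 ≅ Z
Ȟ^1 = (15 − 10) − 5 = 0, so Ȟ^1 ≅ 0
Ȟ^2 = (10 − 0) − 10 = 0 plus torsion [2], so Ȟ^2 ≅ Z/2

Ȟ^0(U;F) ≅ Z,  Ȟ^1(U;F) ≅ 0,  Ȟ^2(U;F) ≅ Z/2


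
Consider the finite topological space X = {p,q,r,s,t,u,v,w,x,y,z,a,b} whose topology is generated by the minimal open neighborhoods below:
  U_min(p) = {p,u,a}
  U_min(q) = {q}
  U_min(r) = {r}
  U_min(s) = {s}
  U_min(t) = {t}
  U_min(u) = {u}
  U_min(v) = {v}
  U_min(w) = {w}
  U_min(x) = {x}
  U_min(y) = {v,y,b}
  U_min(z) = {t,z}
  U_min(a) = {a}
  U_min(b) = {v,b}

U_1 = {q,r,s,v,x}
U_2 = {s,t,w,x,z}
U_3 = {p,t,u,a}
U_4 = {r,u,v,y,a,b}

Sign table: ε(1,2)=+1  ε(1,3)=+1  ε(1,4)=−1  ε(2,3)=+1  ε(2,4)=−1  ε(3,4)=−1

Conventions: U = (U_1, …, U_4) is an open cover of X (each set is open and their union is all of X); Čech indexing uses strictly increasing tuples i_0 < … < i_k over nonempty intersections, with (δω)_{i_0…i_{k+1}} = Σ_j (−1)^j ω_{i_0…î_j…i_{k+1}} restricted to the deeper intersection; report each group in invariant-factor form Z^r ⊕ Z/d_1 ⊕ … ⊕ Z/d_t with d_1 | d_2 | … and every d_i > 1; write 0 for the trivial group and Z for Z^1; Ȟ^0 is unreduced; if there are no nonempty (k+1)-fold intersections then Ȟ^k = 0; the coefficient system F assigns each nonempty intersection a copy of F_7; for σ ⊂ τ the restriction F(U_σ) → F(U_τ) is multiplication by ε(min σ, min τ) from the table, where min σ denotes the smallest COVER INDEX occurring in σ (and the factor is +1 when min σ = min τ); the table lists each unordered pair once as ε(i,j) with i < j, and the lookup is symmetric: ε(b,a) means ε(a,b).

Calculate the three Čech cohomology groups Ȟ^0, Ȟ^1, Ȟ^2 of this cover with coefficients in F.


Ȟ^0 ≅ Z/7; Ȟ^1 ≅ Z/7; Ȟ^2 ≅ 0

nonempty overlaps:
  U12={s,x} U14={r,v} U23={t} U34={u,a}
C dims 4,4; δ0: rk_F7 3
degree 0: 4−3−0 = 1 → Ȟ^0 ≅ Z/7
degree 1: 4−0−3 = 1 → Ȟ^1 ≅ Z/7
degree 2: 0−0−0 = 0 → Ȟ^2 ≅ 0


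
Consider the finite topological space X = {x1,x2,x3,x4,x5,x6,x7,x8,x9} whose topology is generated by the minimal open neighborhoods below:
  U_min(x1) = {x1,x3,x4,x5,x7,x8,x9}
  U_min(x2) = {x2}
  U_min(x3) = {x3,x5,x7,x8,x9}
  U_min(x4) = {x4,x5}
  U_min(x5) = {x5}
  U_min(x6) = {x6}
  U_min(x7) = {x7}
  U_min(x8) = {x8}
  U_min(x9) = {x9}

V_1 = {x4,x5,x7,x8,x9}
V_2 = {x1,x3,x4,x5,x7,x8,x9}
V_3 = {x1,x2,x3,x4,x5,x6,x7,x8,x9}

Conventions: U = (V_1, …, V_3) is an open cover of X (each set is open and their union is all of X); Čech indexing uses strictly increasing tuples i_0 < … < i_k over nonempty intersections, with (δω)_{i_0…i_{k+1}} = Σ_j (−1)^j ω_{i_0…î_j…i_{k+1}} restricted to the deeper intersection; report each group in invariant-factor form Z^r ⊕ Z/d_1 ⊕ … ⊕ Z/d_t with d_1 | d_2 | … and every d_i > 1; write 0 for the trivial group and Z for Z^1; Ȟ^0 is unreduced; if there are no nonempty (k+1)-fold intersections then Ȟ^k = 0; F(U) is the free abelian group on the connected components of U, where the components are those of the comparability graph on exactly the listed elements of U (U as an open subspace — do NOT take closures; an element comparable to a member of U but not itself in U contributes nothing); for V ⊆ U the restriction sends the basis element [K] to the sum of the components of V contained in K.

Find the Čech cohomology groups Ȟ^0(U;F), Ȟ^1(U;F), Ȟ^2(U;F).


nerve simplices:
  V12={x4,x5,x7,x8,x9} V13={x4,x5,x7,x8,x9} V23={x1,x3,x4,x5,x7,x8,x9}
  V123={x4,x5,x7,x8,x9}
components per intersection:
  V1: {x4,x5} {x7} {x8} {x9}
  V2: {x1,x3,x4,x5,x7,x8,x9}
  V3: {x1,x3,x4,x5,x7,x8,x9} {x2} {x6}
  V12: {x4,x5} {x7} {x8} {x9}
  V13: {x4,x5} {x7} {x8} {x9}
  V23: {x1,x3,x4,x5,x7,x8,x9}
  V123: {x4,x5} {x7} {x8} {x9}
C dims 8,9,4; δ0: rk 5, SNF 1^5; δ1: rk 4, SNF 1^4
degree 0: 8−5−0 = 3 → Ȟ^0 ≅ Z^3
degree 1: 9−4−5 = 0 → Ȟ^1 ≅ 0
degree 2: 4−0−4 = 0 → Ȟ^2 ≅ 0

Ȟ^0 ≅ Z^3; Ȟ^1 ≅ 0; Ȟ^2 ≅ 0


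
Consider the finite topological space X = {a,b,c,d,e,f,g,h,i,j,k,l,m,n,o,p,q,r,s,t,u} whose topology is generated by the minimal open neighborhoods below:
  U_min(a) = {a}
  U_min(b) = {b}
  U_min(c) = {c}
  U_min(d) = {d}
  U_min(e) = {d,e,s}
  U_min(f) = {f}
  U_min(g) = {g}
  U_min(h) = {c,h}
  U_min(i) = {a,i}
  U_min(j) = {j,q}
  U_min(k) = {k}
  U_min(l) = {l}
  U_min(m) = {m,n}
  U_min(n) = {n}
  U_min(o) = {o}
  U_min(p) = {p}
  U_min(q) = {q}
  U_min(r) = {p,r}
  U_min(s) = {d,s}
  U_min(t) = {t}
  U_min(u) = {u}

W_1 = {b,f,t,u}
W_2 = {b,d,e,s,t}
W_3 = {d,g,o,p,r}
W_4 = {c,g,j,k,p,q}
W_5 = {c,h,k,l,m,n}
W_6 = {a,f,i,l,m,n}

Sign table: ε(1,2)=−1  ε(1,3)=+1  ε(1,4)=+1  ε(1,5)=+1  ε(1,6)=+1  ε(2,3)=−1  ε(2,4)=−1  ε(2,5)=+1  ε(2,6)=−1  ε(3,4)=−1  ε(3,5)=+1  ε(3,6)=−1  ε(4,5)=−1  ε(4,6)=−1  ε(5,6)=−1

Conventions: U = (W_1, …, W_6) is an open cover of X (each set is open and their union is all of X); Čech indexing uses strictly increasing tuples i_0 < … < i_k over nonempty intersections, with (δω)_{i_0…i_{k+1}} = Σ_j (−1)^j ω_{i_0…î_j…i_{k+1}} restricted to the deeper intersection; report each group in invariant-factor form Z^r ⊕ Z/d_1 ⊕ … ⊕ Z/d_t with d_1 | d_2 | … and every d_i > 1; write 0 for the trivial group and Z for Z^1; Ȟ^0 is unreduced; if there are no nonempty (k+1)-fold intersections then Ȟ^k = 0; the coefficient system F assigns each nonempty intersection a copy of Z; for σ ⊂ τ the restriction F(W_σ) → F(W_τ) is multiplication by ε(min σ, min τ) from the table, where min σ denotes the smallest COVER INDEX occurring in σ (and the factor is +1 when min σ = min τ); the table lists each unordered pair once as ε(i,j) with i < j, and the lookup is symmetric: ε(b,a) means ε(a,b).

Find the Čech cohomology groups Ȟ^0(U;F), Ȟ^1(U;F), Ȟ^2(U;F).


Ȟ^0 ≅ 0, Ȟ^1 ≅ Z/2 and Ȟ^2 ≅ 0

intersection data:
  W12={b,t} W16={f} W23={d} W34={g,p} W45={c,k} W56={l,m,n}
C dims 6,6; δ0: rk 6, SNF 1^5·2
Ȟ^0 = (6 − 6) − 0 = 0, so Ȟ^0 ≅ 0
Ȟ^1 = (6 − 0) − 6 = 0 plus torsion [2], so Ȟ^1 ≅ Z/2
Ȟ^2 = (0 − 0) − 0 = 0, so Ȟ^2 ≅ 0


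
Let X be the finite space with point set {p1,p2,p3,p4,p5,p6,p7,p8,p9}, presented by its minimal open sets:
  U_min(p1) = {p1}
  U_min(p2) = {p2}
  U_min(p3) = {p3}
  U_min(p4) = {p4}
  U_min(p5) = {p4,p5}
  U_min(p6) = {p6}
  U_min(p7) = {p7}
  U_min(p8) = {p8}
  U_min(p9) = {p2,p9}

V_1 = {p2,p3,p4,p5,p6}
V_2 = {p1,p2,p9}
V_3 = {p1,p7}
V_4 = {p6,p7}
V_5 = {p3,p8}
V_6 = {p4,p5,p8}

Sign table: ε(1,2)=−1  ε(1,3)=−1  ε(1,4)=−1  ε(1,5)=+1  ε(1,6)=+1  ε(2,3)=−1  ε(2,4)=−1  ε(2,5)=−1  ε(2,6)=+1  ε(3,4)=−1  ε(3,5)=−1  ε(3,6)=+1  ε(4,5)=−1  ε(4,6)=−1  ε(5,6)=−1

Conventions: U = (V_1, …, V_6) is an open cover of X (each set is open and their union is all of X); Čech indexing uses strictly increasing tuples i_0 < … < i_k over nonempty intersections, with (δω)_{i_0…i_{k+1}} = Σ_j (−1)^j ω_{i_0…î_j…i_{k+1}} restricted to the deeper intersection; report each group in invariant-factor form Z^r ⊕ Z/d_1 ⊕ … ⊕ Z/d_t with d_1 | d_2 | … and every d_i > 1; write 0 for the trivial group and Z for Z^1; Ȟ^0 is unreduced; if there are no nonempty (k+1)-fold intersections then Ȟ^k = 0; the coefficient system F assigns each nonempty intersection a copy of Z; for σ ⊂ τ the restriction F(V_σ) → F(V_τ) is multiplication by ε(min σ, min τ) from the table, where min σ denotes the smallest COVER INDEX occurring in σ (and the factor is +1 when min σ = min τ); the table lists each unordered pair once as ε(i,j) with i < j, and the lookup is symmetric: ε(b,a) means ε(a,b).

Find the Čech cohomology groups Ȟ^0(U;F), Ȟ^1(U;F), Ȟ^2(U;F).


nonempty overlaps:
  V12={p2} V14={p6} V15={p3} V16={p4,p5} V23={p1} V34={p7} V56={p8}
C dims 6,7; δ0: rk 6, SNF 1^5·2
degree 0: 6−6−0 = 0 → Ȟ^0 ≅ 0
degree 1: 7−0−6 = 1 plus torsion [2] → Ȟ^1 ≅ Z ⊕ Z/2
degree 2: 0−0−0 = 0 → Ȟ^2 ≅ 0

Ȟ^0 ≅ 0,  Ȟ^1 ≅ Z ⊕ Z/2,  Ȟ^2 ≅ 0


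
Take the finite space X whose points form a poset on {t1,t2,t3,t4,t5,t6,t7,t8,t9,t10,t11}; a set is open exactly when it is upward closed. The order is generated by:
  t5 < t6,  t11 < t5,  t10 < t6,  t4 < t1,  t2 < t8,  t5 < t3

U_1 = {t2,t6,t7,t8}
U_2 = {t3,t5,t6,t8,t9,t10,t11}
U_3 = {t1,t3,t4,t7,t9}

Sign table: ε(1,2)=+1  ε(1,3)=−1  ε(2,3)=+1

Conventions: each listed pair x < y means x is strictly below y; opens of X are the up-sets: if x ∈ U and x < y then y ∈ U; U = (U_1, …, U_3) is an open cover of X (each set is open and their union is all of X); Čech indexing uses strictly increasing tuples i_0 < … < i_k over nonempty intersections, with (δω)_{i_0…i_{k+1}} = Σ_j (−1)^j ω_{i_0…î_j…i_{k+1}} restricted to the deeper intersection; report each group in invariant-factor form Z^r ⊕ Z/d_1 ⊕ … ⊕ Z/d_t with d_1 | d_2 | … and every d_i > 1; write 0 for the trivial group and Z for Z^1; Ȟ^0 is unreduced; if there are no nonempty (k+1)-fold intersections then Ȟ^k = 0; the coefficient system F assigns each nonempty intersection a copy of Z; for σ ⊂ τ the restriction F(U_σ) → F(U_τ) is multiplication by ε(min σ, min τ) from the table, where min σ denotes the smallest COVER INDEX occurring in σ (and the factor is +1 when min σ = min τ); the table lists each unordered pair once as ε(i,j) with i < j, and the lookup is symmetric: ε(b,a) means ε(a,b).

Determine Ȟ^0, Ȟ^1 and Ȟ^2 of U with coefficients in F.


nerve simplices:
  U12={t6,t8} U13={t7} U23={t3,t9}
C dims 3,3; δ0: rk 3, SNF 1^2·2
degree 0: 3−3−0 = 0 → Ȟ^0 ≅ 0
degree 1: 3−0−3 = 0 plus torsion [2] → Ȟ^1 ≅ Z/2
degree 2: 0−0−0 = 0 → Ȟ^2 ≅ 0

Ȟ^0(U;F) ≅ 0, Ȟ^1(U;F) ≅ Z/2 and Ȟ^2(U;F) ≅ 0


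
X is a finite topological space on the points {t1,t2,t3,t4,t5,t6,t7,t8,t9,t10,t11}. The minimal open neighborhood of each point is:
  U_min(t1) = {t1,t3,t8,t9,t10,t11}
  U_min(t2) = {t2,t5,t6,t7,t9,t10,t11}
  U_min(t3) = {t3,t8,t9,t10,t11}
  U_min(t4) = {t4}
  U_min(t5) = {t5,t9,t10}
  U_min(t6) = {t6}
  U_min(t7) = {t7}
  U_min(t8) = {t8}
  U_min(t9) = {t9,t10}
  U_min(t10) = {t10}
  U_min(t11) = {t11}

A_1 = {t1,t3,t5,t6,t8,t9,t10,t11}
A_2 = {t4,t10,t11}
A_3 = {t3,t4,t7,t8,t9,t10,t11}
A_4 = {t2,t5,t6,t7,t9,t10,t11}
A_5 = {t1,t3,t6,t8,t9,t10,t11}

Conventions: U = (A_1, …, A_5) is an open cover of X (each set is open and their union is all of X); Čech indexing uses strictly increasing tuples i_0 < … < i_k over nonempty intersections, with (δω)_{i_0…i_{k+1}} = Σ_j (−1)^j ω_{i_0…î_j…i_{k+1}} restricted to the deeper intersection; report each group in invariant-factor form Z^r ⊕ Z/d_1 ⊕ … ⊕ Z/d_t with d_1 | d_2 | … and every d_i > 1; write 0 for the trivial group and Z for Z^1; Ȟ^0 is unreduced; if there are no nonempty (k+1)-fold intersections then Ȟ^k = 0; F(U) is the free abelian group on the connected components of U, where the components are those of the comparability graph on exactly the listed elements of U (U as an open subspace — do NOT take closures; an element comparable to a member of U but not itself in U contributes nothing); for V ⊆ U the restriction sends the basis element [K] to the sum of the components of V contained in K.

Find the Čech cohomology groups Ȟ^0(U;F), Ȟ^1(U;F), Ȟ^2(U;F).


cover nerve:
  A12={t10,t11} A13={t3,t8,t9,t10,t11} A14={t5,t6,t9,t10,t11} A15={t1,t3,t6,t8,t9,t10,t11} A23={t4,t10,t11} A24={t10,t11} A25={t10,t11} A34={t7,t9,t10,t11} A35={t3,t8,t9,t10,t11} A45={t6,t9,t10,t11}
  A123={t10,t11} A124={t10,t11} A125={t10,t11} A134={t9,t10,t11} A135={t3,t8,t9,t10,t11} A145={t6,t9,t10,t11} A234={t10,t11} A235={t10,t11} A245={t10,t11} A345={t9,t10,t11}
  A1234={t10,t11} A1235={t10,t11} A1245={t10,t11} A1345={t9,t10,t11} A2345={t10,t11}
  A12345={t10,t11}
components per intersection:
  A1: {t1,t3,t5,t8,t9,t10,t11} {t6}
  A2: {t4} {t10} {t11}
  A3: {t3,t8,t9,t10,t11} {t4} {t7}
  A4: {t2,t5,t6,t7,t9,t10,t11}
  A5: {t1,t3,t8,t9,t10,t11} {t6}
  A12: {t10} {t11}
  A13: {t3,t8,t9,t10,t11}
  A14: {t5,t9,t10} {t6} {t11}
  A15: {t1,t3,t8,t9,t10,t11} {t6}
  A23: {t4} {t10} {t11}
  A24: {t10} {t11}
  A25: {t10} {t11}
  A34: {t7} {t9,t10} {t11}
  A35: {t3,t8,t9,t10,t11}
  A45: {t6} {t9,t10} {t11}
  A123: {t10} {t11}
  A124: {t10} {t11}
  A125: {t10} {t11}
  A134: {t9,t10} {t11}
  A135: {t3,t8,t9,t10,t11}
  A145: {t6} {t9,t10} {t11}
  A234: {t10} {t11}
  A235: {t10} {t11}
  A245: {t10} {t11}
  A345: {t9,t10} {t11}
  A1234: {t10} {t11}
  A1235: {t10} {t11}
  A1245: {t10} {t11}
  A1345: {t9,t10} {t11}
  A2345: {t10} {t11}
  A12345: {t10} {t11}
C dims 11,22,20,10; δ0: rk 9, SNF 1^9; δ1: rk 12, SNF 1^12; δ2: rk 8, SNF 1^8
Ȟ^0: (11−9)−0=2 ⇒ Z^2
Ȟ^1: (22−12)−9=1 ⇒ Z
Ȟ^2: (20−8)−12=0 ⇒ 0

Ȟ^0(U;F) ≅ Z^2, Ȟ^1(U;F) ≅ Z and Ȟ^2(U;F) ≅ 0


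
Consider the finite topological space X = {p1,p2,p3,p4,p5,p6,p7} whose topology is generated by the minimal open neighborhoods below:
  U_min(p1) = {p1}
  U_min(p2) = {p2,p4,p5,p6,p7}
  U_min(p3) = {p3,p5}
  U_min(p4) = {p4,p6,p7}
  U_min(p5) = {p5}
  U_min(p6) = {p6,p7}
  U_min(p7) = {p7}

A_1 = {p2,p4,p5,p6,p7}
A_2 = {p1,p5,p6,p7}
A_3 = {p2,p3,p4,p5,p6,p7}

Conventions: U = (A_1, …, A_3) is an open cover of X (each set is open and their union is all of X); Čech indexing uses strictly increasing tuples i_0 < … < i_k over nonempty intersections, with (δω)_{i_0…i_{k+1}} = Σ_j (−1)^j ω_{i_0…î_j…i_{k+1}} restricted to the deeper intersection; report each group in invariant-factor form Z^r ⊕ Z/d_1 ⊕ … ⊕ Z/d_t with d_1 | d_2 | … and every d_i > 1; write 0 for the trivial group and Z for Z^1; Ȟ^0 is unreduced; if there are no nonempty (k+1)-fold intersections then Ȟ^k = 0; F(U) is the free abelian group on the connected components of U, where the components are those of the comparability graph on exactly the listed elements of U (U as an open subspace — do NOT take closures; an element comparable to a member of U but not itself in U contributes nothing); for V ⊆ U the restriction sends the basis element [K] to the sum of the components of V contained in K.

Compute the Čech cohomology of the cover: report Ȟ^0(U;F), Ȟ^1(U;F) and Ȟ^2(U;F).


Ȟ^0 ≅ Z^2; Ȟ^1 ≅ 0; Ȟ^2 ≅ 0

nonempty overlaps:
  A12={p5,p6,p7} A13={p2,p4,p5,p6,p7} A23={p5,p6,p7}
  A123={p5,p6,p7}
components per intersection:
  A1: {p2,p4,p5,p6,p7}
  A2: {p1} {p5} {p6,p7}
  A3: {p2,p3,p4,p5,p6,p7}
  A12: {p5} {p6,p7}
  A13: {p2,p4,p5,p6,p7}
  A23: {p5} {p6,p7}
  A123: {p5} {p6,p7}
C dims 5,5,2; δ0: rk 3, SNF 1^3; δ1: rk 2, SNF 1^2
degree 0: 5−3−0 = 2 → Ȟ^0 ≅ Z^2
degree 1: 5−2−3 = 0 → Ȟ^1 ≅ 0
degree 2: 2−0−2 = 0 → Ȟ^2 ≅ 0


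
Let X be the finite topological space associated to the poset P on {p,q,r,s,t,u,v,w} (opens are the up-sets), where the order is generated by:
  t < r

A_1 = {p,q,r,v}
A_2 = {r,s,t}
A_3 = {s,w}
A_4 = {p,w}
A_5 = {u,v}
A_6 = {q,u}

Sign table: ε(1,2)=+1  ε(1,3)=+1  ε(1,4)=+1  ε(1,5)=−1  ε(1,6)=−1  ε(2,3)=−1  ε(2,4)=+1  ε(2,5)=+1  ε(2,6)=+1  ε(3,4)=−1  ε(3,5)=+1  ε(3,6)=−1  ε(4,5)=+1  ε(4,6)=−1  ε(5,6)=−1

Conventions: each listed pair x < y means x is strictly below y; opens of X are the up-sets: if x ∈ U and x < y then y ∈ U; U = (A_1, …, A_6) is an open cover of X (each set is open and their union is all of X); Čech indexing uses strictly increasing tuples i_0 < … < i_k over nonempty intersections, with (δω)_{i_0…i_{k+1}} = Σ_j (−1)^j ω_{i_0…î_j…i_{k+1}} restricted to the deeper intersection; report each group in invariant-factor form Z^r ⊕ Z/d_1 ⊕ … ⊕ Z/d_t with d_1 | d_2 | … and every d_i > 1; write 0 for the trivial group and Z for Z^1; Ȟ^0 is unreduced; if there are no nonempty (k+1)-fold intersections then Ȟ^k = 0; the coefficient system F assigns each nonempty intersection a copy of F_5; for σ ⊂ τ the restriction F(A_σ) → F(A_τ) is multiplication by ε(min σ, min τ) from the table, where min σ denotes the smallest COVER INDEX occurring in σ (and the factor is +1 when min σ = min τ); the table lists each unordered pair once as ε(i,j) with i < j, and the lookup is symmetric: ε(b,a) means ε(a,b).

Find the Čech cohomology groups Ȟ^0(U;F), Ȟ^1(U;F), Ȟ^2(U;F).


intersection data:
  A12={r} A14={p} A15={v} A16={q} A23={s} A34={w} A56={u}
C dims 6,7; δ0: rk_F5 6
Ȟ^0 = (6 − 6) − 0 = 0, so Ȟ^0 ≅ 0
Ȟ^1 = (7 − 0) − 6 = 1, so Ȟ^1 ≅ Z/5
Ȟ^2 = (0 − 0) − 0 = 0, so Ȟ^2 ≅ 0

Ȟ^0 = 0; Ȟ^1 = Z/5; Ȟ^2 = 0


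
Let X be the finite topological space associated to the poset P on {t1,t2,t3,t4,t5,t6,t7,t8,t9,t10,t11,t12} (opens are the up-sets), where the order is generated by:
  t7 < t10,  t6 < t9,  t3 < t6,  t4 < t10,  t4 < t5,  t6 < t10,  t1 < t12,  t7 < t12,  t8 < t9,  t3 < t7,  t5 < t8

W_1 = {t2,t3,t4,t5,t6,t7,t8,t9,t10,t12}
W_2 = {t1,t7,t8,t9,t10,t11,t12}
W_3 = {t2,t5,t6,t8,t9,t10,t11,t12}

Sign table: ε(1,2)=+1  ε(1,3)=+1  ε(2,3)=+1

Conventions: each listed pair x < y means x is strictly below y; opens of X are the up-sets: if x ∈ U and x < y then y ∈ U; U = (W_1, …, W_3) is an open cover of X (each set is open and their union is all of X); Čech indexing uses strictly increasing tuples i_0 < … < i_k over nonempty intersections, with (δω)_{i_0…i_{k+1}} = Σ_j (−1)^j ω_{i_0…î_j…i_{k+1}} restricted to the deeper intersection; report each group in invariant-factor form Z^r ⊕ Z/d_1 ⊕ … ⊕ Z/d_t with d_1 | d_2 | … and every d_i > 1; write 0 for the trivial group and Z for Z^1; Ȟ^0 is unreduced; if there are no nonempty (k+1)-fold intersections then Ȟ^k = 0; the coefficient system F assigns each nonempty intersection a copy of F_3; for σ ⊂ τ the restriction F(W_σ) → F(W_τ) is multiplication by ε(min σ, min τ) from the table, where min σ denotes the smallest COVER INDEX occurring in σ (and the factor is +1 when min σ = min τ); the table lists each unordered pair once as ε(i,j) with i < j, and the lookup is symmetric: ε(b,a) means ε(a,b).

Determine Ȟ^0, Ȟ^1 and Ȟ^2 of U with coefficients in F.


intersection data:
  W12={t7,t8,t9,t10,t12} W13={t2,t5,t6,t8,t9,t10,t12} W23={t8,t9,t10,t11,t12}
  W123={t8,t9,t10,t12}
C dims 3,3,1; δ0: rk_F3 2; δ1: rk_F3 1
Ȟ^0 = (3 − 2) − 0 = 1, so Ȟ^0 ≅ Z/3
Ȟ^1 = (3 − 1) − 2 = 0, so Ȟ^1 ≅ 0
Ȟ^2 = (1 − 0) − 1 = 0, so Ȟ^2 ≅ 0

Ȟ^0(U;F) ≅ Z/3; Ȟ^1(U;F) ≅ 0; Ȟ^2(U;F) ≅ 0


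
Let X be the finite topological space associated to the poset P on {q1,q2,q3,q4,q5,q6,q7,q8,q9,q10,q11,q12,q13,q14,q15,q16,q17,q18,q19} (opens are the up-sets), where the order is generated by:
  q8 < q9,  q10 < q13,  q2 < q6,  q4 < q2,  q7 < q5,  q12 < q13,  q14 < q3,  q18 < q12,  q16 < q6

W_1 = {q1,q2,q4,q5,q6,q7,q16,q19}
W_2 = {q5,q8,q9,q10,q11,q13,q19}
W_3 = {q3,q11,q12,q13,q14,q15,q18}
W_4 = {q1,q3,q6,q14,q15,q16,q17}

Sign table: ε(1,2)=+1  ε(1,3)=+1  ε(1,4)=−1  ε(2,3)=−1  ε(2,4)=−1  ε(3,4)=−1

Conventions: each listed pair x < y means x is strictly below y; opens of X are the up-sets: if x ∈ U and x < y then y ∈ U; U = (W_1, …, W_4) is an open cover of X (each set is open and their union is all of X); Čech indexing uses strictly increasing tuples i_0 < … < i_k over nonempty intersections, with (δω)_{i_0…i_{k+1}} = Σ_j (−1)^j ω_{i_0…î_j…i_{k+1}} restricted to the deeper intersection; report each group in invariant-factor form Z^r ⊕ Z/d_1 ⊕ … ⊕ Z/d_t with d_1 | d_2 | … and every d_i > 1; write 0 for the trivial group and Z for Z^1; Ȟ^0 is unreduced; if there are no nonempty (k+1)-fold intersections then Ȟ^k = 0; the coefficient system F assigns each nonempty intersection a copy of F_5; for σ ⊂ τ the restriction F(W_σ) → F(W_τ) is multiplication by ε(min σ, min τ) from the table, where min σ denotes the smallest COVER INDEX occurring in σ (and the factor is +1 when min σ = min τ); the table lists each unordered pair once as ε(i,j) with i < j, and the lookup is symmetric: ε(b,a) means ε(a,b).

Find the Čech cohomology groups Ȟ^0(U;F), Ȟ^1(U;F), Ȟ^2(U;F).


Ȟ^0(U;F) ≅ 0, Ȟ^1(U;F) ≅ 0, Ȟ^2(U;F) ≅ 0

nonempty overlaps:
  W12={q5,q19} W14={q1,q6,q16} W23={q11,q13} W34={q3,q14,q15}
C dims 4,4; δ0: rk_F5 4
degree 0: 4−4−0 = 0 → Ȟ^0 ≅ 0
degree 1: 4−0−4 = 0 → Ȟ^1 ≅ 0
degree 2: 0−0−0 = 0 → Ȟ^2 ≅ 0


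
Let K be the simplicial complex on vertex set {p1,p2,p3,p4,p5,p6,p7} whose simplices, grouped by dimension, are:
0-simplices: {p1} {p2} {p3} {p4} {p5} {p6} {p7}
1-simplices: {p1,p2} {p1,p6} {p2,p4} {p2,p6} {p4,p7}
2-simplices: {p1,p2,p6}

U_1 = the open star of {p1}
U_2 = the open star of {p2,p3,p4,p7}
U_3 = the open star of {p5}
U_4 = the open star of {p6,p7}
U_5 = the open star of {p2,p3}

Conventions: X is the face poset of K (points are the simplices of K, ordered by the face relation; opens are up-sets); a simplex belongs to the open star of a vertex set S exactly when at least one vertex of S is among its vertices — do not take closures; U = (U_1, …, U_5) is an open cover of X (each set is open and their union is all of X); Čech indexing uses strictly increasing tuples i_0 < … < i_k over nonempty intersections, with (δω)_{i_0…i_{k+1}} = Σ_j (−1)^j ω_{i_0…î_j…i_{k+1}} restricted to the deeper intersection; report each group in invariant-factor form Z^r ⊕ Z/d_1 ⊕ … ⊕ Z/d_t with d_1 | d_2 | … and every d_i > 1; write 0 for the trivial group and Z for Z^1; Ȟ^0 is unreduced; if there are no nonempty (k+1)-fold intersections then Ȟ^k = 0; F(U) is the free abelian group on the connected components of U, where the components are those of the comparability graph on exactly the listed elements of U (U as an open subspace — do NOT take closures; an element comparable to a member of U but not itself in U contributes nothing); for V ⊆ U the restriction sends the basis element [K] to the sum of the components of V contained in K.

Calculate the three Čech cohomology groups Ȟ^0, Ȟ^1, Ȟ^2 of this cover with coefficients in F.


nerve of the cover:
  U1={{p1},{p1,p2},{p1,p6},{p1,p2,p6}} U2={{p2},{p3},{p4},{p7},{p1,p2},{p2,p4},{p2,p6},{p4,p7},{p1,p2,p6}} U3={{p5}} U4={{p6},{p7},{p1,p6},{p2,p6},{p4,p7},{p1,p2,p6}} U5={{p2},{p3},{p1,p2},{p2,p4},{p2,p6},{p1,p2,p6}}
  U12={{p1,p2},{p1,p2,p6}} U14={{p1,p6},{p1,p2,p6}} U15={{p1,p2},{p1,p2,p6}} U24={{p7},{p2,p6},{p4,p7},{p1,p2,p6}} U25={{p2},{p3},{p1,p2},{p2,p4},{p2,p6},{p1,p2,p6}} U45={{p2,p6},{p1,p2,p6}}
  U124={{p1,p2,p6}} U125={{p1,p2},{p1,p2,p6}} U145={{p1,p2,p6}} U245={{p2,p6},{p1,p2,p6}}
  U1245={{p1,p2,p6}}
components per intersection:
  U1: {{p1},{p1,p2},{p1,p6},{p1,p2,p6}}
  U2: {{p2},{p4},{p7},{p1,p2},{p2,p4},{p2,p6},{p4,p7},{p1,p2,p6}} {{p3}}
  U3: {{p5}}
  U4: {{p6},{p1,p6},{p2,p6},{p1,p2,p6}} {{p7},{p4,p7}}
  U5: {{p2},{p1,p2},{p2,p4},{p2,p6},{p1,p2,p6}} {{p3}}
  U12: {{p1,p2},{p1,p2,p6}}
  U14: {{p1,p6},{p1,p2,p6}}
  U15: {{p1,p2},{p1,p2,p6}}
  U24: {{p7},{p4,p7}} {{p2,p6},{p1,p2,p6}}
  U25: {{p2},{p1,p2},{p2,p4},{p2,p6},{p1,p2,p6}} {{p3}}
  U45: {{p2,p6},{p1,p2,p6}}
  U124: {{p1,p2,p6}}
  U125: {{p1,p2},{p1,p2,p6}}
  U145: {{p1,p2,p6}}
  U245: {{p2,p6},{p1,p2,p6}}
  U1245: {{p1,p2,p6}}
C dims 8,8,4,1; δ0: rk 5, SNF 1^5; δ1: rk 3, SNF 1^3; δ2: rk 1, SNF 1^1
Ȟ^0 = (8 − 5) − 0 = 3, so Ȟ^0 ≅ Z^3
Ȟ^1 = (8 − 3) − 5 = 0, so Ȟ^1 ≅ 0
Ȟ^2 = (4 − 1) − 3 = 0, so Ȟ^2 ≅ 0

Ȟ^0(U;F) ≅ Z^3; Ȟ^1(U;F) ≅ 0; Ȟ^2(U;F) ≅ 0
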